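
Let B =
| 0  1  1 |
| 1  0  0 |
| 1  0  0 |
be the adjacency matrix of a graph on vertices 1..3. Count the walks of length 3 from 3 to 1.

2

The number of length-3 walks from vertex 3 to vertex 1 is entry (3,1) of B³, where B is the adjacency matrix.
B² = [[2, 0, 0], [0, 1, 1], [0, 1, 1]]
B³ = [[0, 2, 2], [2, 0, 0], [2, 0, 0]]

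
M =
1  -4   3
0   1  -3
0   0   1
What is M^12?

[[1, -48, 828], [0, 1, -36], [0, 0, 1]]

M = I + N where N = [[0, -4, 3], [0, 0, -3], [0, 0, 0]] is strictly upper-triangular, so N^3 = 0.
(I + N)^12 = I + 12·N + 66·N^2 = [[1, -48, 828], [0, 1, -36], [0, 0, 1]].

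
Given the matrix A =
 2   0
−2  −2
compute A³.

[[8, 0], [−8, −8]]

A² = [[4, 0], [0, 4]]
A³ = [[8, 0], [−8, −8]]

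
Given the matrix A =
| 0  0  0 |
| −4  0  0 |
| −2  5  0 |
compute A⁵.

[[0, 0, 0], [0, 0, 0], [0, 0, 0]]

A is strictly triangular, hence nilpotent: A³ = 0, so A⁵ = 0.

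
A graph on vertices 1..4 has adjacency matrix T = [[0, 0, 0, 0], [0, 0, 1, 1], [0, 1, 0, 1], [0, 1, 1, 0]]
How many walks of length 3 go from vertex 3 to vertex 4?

3

The number of length-3 walks from vertex 3 to vertex 4 is entry (3,4) of T³, where T is the adjacency matrix.
T² = [[0, 0, 0, 0], [0, 2, 1, 1], [0, 1, 2, 1], [0, 1, 1, 2]]
T³ = [[0, 0, 0, 0], [0, 2, 3, 3], [0, 3, 2, 3], [0, 3, 3, 2]]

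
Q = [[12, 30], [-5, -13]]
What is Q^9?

[[40902, 121170], [-20195, -60073]]

tr Q = -1 and det Q = -6, so the characteristic polynomial is λ² − (-1)λ + (-6) with roots -3 and 2.
Eigenvectors give P = [[2, 3], [-1, -1]] with P⁻¹ = [[-1, -3], [1, 2]], and Q = P·diag(-3, 2)·P⁻¹.
Then Q^9 = P·diag(-19683, 512)·P⁻¹ = [[-39366, 1536], [19683, -512]] · [[-1, -3], [1, 2]] = [[40902, 121170], [-20195, -60073]].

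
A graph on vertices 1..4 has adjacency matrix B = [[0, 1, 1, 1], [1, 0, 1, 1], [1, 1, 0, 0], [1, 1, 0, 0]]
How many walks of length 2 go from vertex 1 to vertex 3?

1

The number of length-2 walks from vertex 1 to vertex 3 is entry (1,3) of B^2, where B is the adjacency matrix.
B^2 = [[3, 2, 1, 1], [2, 3, 1, 1], [1, 1, 2, 2], [1, 1, 2, 2]]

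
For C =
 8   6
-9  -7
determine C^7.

[[386, 258], [-387, -259]]

tr C = 1 and det C = -2, so the characteristic polynomial is λ² − (1)λ + (-2) with roots -1 and 2.
Eigenvectors give P = [[-2, -1], [3, 1]] with P⁻¹ = [[1, 1], [-3, -2]], and C = P·diag(-1, 2)·P⁻¹.
Then C^7 = P·diag(-1, 128)·P⁻¹ = [[2, -128], [-3, 128]] · [[1, 1], [-3, -2]] = [[386, 258], [-387, -259]].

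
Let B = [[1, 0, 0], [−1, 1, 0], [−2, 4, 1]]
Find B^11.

B = I + N where N = [[0, 0, 0], [−1, 0, 0], [−2, 4, 0]] is strictly lower-triangular, so N^3 = 0.
(I + N)^11 = I + 11·N + 55·N^2 = [[1, 0, 0], [−11, 1, 0], [−242, 44, 1]].

[[1, 0, 0], [−11, 1, 0], [−242, 44, 1]]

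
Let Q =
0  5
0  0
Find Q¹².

Q is strictly triangular, hence nilpotent: Q² = 0, so Q¹² = 0.

[[0, 0], [0, 0]]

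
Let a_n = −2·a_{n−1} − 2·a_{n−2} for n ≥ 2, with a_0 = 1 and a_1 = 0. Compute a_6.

With companion matrix C = [[−2, −2], [1, 0]], [a_n, a_{n−1}]ᵀ = C·[a_{n−1}, a_{n−2}]ᵀ, so [a_6, a_5]ᵀ = C⁵·[a_1, a_0]ᵀ.
C⁵ = [[8, 8], [−4, 0]], giving [a_6, a_5]ᵀ = [[8], [0]].

8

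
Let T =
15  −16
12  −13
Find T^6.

[[2913, −2912], [2184, −2183]]

tr T = 2 and det T = −3, so the characteristic polynomial is λ² − (2)λ + (−3) with roots 3 and −1.
Eigenvectors give P = [[−4, 1], [−3, 1]] with P⁻¹ = [[−1, 1], [−3, 4]], and T = P·diag(3, −1)·P⁻¹.
Then T^6 = P·diag(729, 1)·P⁻¹ = [[−2916, 1], [−2187, 1]] · [[−1, 1], [−3, 4]] = [[2913, −2912], [2184, −2183]].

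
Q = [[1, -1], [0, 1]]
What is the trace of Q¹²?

Q = I + N where N = [[0, -1], [0, 0]] is strictly upper-triangular, so N² = 0.
(I + N)¹² = I + 12·N = [[1, -12], [0, 1]].

2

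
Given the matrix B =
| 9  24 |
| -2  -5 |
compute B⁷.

[[8745, 26232], [-2186, -6557]]

tr B = 4 and det B = 3, so the characteristic polynomial is λ² − (4)λ + (3) with roots 1 and 3.
Eigenvectors give P = [[-3, 4], [1, -1]] with P⁻¹ = [[1, 4], [1, 3]], and B = P·diag(1, 3)·P⁻¹.
Then B⁷ = P·diag(1, 2187)·P⁻¹ = [[-3, 8748], [1, -2187]] · [[1, 4], [1, 3]] = [[8745, 26232], [-2186, -6557]].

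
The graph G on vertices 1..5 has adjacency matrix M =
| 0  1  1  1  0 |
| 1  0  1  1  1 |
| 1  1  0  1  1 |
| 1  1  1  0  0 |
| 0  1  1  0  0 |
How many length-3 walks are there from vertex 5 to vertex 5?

The number of length-3 walks from vertex 5 to vertex 5 is entry (5,5) of M³, where M is the adjacency matrix.
M² = [[3, 2, 2, 2, 2], [2, 4, 3, 2, 1], [2, 3, 4, 2, 1], [2, 2, 2, 3, 2], [2, 1, 1, 2, 2]]
M³ = [[6, 9, 9, 7, 4], [9, 8, 9, 9, 7], [9, 9, 8, 9, 7], [7, 9, 9, 6, 4], [4, 7, 7, 4, 2]]

2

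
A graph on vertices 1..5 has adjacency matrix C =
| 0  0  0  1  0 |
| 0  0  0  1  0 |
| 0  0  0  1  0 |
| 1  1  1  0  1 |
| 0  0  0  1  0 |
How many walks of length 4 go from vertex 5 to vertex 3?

4

The number of length-4 walks from vertex 5 to vertex 3 is entry (5,3) of C⁴, where C is the adjacency matrix.
C² = [[1, 1, 1, 0, 1], [1, 1, 1, 0, 1], [1, 1, 1, 0, 1], [0, 0, 0, 4, 0], [1, 1, 1, 0, 1]]
C³ = [[0, 0, 0, 4, 0], [0, 0, 0, 4, 0], [0, 0, 0, 4, 0], [4, 4, 4, 0, 4], [0, 0, 0, 4, 0]]
C⁴ = [[4, 4, 4, 0, 4], [4, 4, 4, 0, 4], [4, 4, 4, 0, 4], [0, 0, 0, 16, 0], [4, 4, 4, 0, 4]]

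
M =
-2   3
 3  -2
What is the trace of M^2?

26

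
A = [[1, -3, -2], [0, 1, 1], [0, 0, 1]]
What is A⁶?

[[1, -18, -57], [0, 1, 6], [0, 0, 1]]

A = I + N where N = [[0, -3, -2], [0, 0, 1], [0, 0, 0]] is strictly upper-triangular, so N³ = 0.
(I + N)⁶ = I + 6·N + 15·N² = [[1, -18, -57], [0, 1, 6], [0, 0, 1]].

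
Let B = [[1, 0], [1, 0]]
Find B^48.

[[1, 0], [1, 0]]

B² = B (a projection; rank 1, trace 1), so B^48 = B.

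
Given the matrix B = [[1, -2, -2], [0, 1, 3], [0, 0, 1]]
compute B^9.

B = I + N where N = [[0, -2, -2], [0, 0, 3], [0, 0, 0]] is strictly upper-triangular, so N^3 = 0.
(I + N)^9 = I + 9·N + 36·N^2 = [[1, -18, -234], [0, 1, 27], [0, 0, 1]].

[[1, -18, -234], [0, 1, 27], [0, 0, 1]]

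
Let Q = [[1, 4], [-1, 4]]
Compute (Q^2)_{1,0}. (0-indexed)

-5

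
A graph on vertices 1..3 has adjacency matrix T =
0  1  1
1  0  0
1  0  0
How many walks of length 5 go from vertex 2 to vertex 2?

0

The number of length-5 walks from vertex 2 to vertex 2 is entry (2,2) of T⁵, where T is the adjacency matrix.
T² = [[2, 0, 0], [0, 1, 1], [0, 1, 1]]
T³ = [[0, 2, 2], [2, 0, 0], [2, 0, 0]]
T⁴ = [[4, 0, 0], [0, 2, 2], [0, 2, 2]]
T⁵ = [[0, 4, 4], [4, 0, 0], [4, 0, 0]]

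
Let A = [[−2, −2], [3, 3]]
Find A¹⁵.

[[−2, −2], [3, 3]]

A² = A (a projection; rank 1, trace 1), so A¹⁵ = A.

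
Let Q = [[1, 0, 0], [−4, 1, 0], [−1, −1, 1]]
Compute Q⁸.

[[1, 0, 0], [−32, 1, 0], [104, −8, 1]]

Q = I + N where N = [[0, 0, 0], [−4, 0, 0], [−1, −1, 0]] is strictly lower-triangular, so N³ = 0.
(I + N)⁸ = I + 8·N + 28·N² = [[1, 0, 0], [−32, 1, 0], [104, −8, 1]].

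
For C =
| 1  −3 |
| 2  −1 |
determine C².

[[−5, 0], [0, −5]]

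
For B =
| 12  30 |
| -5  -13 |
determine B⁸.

tr B = -1 and det B = -6, so the characteristic polynomial is λ² − (-1)λ + (-6) with roots 2 and -3.
Eigenvectors give P = [[-3, -2], [1, 1]] with P⁻¹ = [[-1, -2], [1, 3]], and B = P·diag(2, -3)·P⁻¹.
Then B⁸ = P·diag(256, 6561)·P⁻¹ = [[-768, -13122], [256, 6561]] · [[-1, -2], [1, 3]] = [[-12354, -37830], [6305, 19171]].

[[-12354, -37830], [6305, 19171]]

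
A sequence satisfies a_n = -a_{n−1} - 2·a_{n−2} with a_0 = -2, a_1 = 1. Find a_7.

With companion matrix T = [[-1, -2], [1, 0]], [a_n, a_{n−1}]ᵀ = T·[a_{n−1}, a_{n−2}]ᵀ, so [a_7, a_6]ᵀ = T⁶·[a_1, a_0]ᵀ.
T⁶ = [[7, 10], [-5, 2]], giving [a_7, a_6]ᵀ = [[-13], [-9]].

-13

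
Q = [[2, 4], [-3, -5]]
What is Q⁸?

[[-764, -1020], [765, 1021]]

tr Q = -3 and det Q = 2, so the characteristic polynomial is λ² − (-3)λ + (2) with roots -2 and -1.
Eigenvectors give P = [[-1, 4], [1, -3]] with P⁻¹ = [[3, 4], [1, 1]], and Q = P·diag(-2, -1)·P⁻¹.
Then Q⁸ = P·diag(256, 1)·P⁻¹ = [[-256, 4], [256, -3]] · [[3, 4], [1, 1]] = [[-764, -1020], [765, 1021]].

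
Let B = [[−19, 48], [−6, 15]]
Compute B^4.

tr B = −4 and det B = 3, so the characteristic polynomial is λ² − (−4)λ + (3) with roots −1 and −3.
Eigenvectors give P = [[−8, 3], [−3, 1]] with P⁻¹ = [[1, −3], [3, −8]], and B = P·diag(−1, −3)·P⁻¹.
Then B^4 = P·diag(1, 81)·P⁻¹ = [[−8, 243], [−3, 81]] · [[1, −3], [3, −8]] = [[721, −1920], [240, −639]].

[[721, −1920], [240, −639]]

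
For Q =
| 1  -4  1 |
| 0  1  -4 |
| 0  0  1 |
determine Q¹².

[[1, -48, 1068], [0, 1, -48], [0, 0, 1]]

Q = I + N where N = [[0, -4, 1], [0, 0, -4], [0, 0, 0]] is strictly upper-triangular, so N³ = 0.
(I + N)¹² = I + 12·N + 66·N² = [[1, -48, 1068], [0, 1, -48], [0, 0, 1]].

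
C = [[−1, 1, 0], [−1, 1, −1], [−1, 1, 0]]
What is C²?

[[0, 0, −1], [1, −1, −1], [0, 0, −1]]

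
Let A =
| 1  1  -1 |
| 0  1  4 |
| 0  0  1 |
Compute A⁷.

[[1, 7, 77], [0, 1, 28], [0, 0, 1]]

A = I + N where N = [[0, 1, -1], [0, 0, 4], [0, 0, 0]] is strictly upper-triangular, so N³ = 0.
(I + N)⁷ = I + 7·N + 21·N² = [[1, 7, 77], [0, 1, 28], [0, 0, 1]].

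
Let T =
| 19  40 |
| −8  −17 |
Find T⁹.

[[98419, 196840], [−39368, −78737]]

tr T = 2 and det T = −3, so the characteristic polynomial is λ² − (2)λ + (−3) with roots −1 and 3.
Eigenvectors give P = [[2, −5], [−1, 2]] with P⁻¹ = [[−2, −5], [−1, −2]], and T = P·diag(−1, 3)·P⁻¹.
Then T⁹ = P·diag(−1, 19683)·P⁻¹ = [[−2, −98415], [1, 39366]] · [[−2, −5], [−1, −2]] = [[98419, 196840], [−39368, −78737]].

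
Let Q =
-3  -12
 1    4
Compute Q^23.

Q² = Q (a projection; rank 1, trace 1), so Q^23 = Q.

[[-3, -12], [1, 4]]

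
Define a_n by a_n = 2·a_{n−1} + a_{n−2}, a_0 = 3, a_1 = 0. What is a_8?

With companion matrix M = [[2, 1], [1, 0]], [a_n, a_{n−1}]ᵀ = M·[a_{n−1}, a_{n−2}]ᵀ, so [a_8, a_7]ᵀ = M^7·[a_1, a_0]ᵀ.
M^7 = [[408, 169], [169, 70]], giving [a_8, a_7]ᵀ = [[507], [210]].

507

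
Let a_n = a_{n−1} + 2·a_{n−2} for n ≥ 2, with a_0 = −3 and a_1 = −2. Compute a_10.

With companion matrix M = [[1, 2], [1, 0]], [a_n, a_{n−1}]ᵀ = M·[a_{n−1}, a_{n−2}]ᵀ, so [a_10, a_9]ᵀ = M⁹·[a_1, a_0]ᵀ.
M⁹ = [[341, 342], [171, 170]], giving [a_10, a_9]ᵀ = [[−1708], [−852]].

−1708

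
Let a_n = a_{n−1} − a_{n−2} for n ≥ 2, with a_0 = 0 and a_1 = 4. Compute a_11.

−4

With companion matrix C = [[1, −1], [1, 0]], [a_n, a_{n−1}]ᵀ = C·[a_{n−1}, a_{n−2}]ᵀ, so [a_11, a_10]ᵀ = C^10·[a_1, a_0]ᵀ.
C^10 = [[−1, 1], [−1, 0]], giving [a_11, a_10]ᵀ = [[−4], [−4]].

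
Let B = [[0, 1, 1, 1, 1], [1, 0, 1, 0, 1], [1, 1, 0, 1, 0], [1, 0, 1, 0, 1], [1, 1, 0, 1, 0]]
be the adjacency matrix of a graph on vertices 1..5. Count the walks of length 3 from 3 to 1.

8

The number of length-3 walks from vertex 3 to vertex 1 is entry (3,1) of B³, where B is the adjacency matrix.
B² = [[4, 2, 2, 2, 2], [2, 3, 1, 3, 1], [2, 1, 3, 1, 3], [2, 3, 1, 3, 1], [2, 1, 3, 1, 3]]
B³ = [[8, 8, 8, 8, 8], [8, 4, 8, 4, 8], [8, 8, 4, 8, 4], [8, 4, 8, 4, 8], [8, 8, 4, 8, 4]]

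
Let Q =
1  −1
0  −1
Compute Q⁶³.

[[1, −1], [0, −1]]

Q² = I (check: tr Q = 0 and det Q = −1), so Q⁶³ = Q since 63 is odd.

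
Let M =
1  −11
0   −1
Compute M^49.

[[1, −11], [0, −1]]

M² = I (check: tr M = 0 and det M = −1), so M^49 = M since 49 is odd.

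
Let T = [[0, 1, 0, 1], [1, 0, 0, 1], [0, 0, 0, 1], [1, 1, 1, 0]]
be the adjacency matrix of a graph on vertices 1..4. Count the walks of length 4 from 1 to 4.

The number of length-4 walks from vertex 1 to vertex 4 is entry (1,4) of T⁴, where T is the adjacency matrix.
T² = [[2, 1, 1, 1], [1, 2, 1, 1], [1, 1, 1, 0], [1, 1, 0, 3]]
T³ = [[2, 3, 1, 4], [3, 2, 1, 4], [1, 1, 0, 3], [4, 4, 3, 2]]
T⁴ = [[7, 6, 4, 6], [6, 7, 4, 6], [4, 4, 3, 2], [6, 6, 2, 11]]

6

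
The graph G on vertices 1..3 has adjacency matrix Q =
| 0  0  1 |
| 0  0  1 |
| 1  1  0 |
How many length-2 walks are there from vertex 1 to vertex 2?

1

The number of length-2 walks from vertex 1 to vertex 2 is entry (1,2) of Q², where Q is the adjacency matrix.
Q² = [[1, 1, 0], [1, 1, 0], [0, 0, 2]]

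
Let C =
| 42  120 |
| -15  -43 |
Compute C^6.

[[-5256, -15960], [1995, 6049]]

tr C = -1 and det C = -6, so the characteristic polynomial is λ² − (-1)λ + (-6) with roots 2 and -3.
Eigenvectors give P = [[-3, -8], [1, 3]] with P⁻¹ = [[-3, -8], [1, 3]], and C = P·diag(2, -3)·P⁻¹.
Then C^6 = P·diag(64, 729)·P⁻¹ = [[-192, -5832], [64, 2187]] · [[-3, -8], [1, 3]] = [[-5256, -15960], [1995, 6049]].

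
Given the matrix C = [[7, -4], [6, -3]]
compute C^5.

[[727, -484], [726, -483]]

tr C = 4 and det C = 3, so the characteristic polynomial is λ² − (4)λ + (3) with roots 3 and 1.
Eigenvectors give P = [[1, -2], [1, -3]] with P⁻¹ = [[3, -2], [1, -1]], and C = P·diag(3, 1)·P⁻¹.
Then C^5 = P·diag(243, 1)·P⁻¹ = [[243, -2], [243, -3]] · [[3, -2], [1, -1]] = [[727, -484], [726, -483]].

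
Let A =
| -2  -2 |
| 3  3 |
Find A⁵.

A² = A (a projection; rank 1, trace 1), so A⁵ = A.

[[-2, -2], [3, 3]]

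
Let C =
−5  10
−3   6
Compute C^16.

C² = C (a projection; rank 1, trace 1), so C^16 = C.

[[−5, 10], [−3, 6]]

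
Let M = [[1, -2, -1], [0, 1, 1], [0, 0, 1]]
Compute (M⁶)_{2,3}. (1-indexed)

6

M = I + N where N = [[0, -2, -1], [0, 0, 1], [0, 0, 0]] is strictly upper-triangular, so N³ = 0.
(I + N)⁶ = I + 6·N + 15·N² = [[1, -12, -36], [0, 1, 6], [0, 0, 1]].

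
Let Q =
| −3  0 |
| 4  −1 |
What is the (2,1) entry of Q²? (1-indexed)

−16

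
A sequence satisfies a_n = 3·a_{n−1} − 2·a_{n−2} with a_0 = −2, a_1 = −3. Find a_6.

With companion matrix B = [[3, −2], [1, 0]], [a_n, a_{n−1}]ᵀ = B·[a_{n−1}, a_{n−2}]ᵀ, so [a_6, a_5]ᵀ = B⁵·[a_1, a_0]ᵀ.
B⁵ = [[63, −62], [31, −30]], giving [a_6, a_5]ᵀ = [[−65], [−33]].

−65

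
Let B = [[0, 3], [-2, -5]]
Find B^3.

[[30, 57], [-38, -65]]

tr B = -5 and det B = 6, so the characteristic polynomial is λ² − (-5)λ + (6) with roots -3 and -2.
Eigenvectors give P = [[1, 3], [-1, -2]] with P⁻¹ = [[-2, -3], [1, 1]], and B = P·diag(-3, -2)·P⁻¹.
Then B^3 = P·diag(-27, -8)·P⁻¹ = [[-27, -24], [27, 16]] · [[-2, -3], [1, 1]] = [[30, 57], [-38, -65]].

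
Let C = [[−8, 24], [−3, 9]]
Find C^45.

C² = C (a projection; rank 1, trace 1), so C^45 = C.

[[−8, 24], [−3, 9]]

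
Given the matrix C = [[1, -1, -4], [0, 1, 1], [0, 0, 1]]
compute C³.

[[1, -3, -15], [0, 1, 3], [0, 0, 1]]

C = I + N where N = [[0, -1, -4], [0, 0, 1], [0, 0, 0]] is strictly upper-triangular, so N³ = 0.
(I + N)³ = I + 3·N + 3·N² = [[1, -3, -15], [0, 1, 3], [0, 0, 1]].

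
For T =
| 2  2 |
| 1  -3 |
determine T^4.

[[38, -34], [-17, 123]]

T^2 = [[6, -2], [-1, 11]]
T^3 = [[10, 18], [9, -35]]
T^4 = [[38, -34], [-17, 123]]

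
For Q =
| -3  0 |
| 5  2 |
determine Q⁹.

[[-19683, 0], [20195, 512]]

tr Q = -1 and det Q = -6, so the characteristic polynomial is λ² − (-1)λ + (-6) with roots -3 and 2.
Eigenvectors give P = [[-1, 0], [1, 1]] with P⁻¹ = [[-1, 0], [1, 1]], and Q = P·diag(-3, 2)·P⁻¹.
Then Q⁹ = P·diag(-19683, 512)·P⁻¹ = [[19683, 0], [-19683, 512]] · [[-1, 0], [1, 1]] = [[-19683, 0], [20195, 512]].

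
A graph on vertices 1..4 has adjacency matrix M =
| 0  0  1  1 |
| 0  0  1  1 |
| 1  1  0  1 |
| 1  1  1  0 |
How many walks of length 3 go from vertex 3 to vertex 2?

5

The number of length-3 walks from vertex 3 to vertex 2 is entry (3,2) of M³, where M is the adjacency matrix.
M² = [[2, 2, 1, 1], [2, 2, 1, 1], [1, 1, 3, 2], [1, 1, 2, 3]]
M³ = [[2, 2, 5, 5], [2, 2, 5, 5], [5, 5, 4, 5], [5, 5, 5, 4]]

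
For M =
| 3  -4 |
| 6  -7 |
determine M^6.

[[-1455, 1456], [-2184, 2185]]

tr M = -4 and det M = 3, so the characteristic polynomial is λ² − (-4)λ + (3) with roots -3 and -1.
Eigenvectors give P = [[-2, 1], [-3, 1]] with P⁻¹ = [[1, -1], [3, -2]], and M = P·diag(-3, -1)·P⁻¹.
Then M^6 = P·diag(729, 1)·P⁻¹ = [[-1458, 1], [-2187, 1]] · [[1, -1], [3, -2]] = [[-1455, 1456], [-2184, 2185]].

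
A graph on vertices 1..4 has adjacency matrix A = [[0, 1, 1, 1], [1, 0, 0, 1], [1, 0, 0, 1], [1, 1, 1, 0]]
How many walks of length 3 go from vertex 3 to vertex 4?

5

The number of length-3 walks from vertex 3 to vertex 4 is entry (3,4) of A³, where A is the adjacency matrix.
A² = [[3, 1, 1, 2], [1, 2, 2, 1], [1, 2, 2, 1], [2, 1, 1, 3]]
A³ = [[4, 5, 5, 5], [5, 2, 2, 5], [5, 2, 2, 5], [5, 5, 5, 4]]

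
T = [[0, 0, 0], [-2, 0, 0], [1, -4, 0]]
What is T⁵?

T is strictly triangular, hence nilpotent: T³ = 0, so T⁵ = 0.

[[0, 0, 0], [0, 0, 0], [0, 0, 0]]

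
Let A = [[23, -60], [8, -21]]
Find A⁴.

tr A = 2 and det A = -3, so the characteristic polynomial is λ² − (2)λ + (-3) with roots 3 and -1.
Eigenvectors give P = [[3, -5], [1, -2]] with P⁻¹ = [[2, -5], [1, -3]], and A = P·diag(3, -1)·P⁻¹.
Then A⁴ = P·diag(81, 1)·P⁻¹ = [[243, -5], [81, -2]] · [[2, -5], [1, -3]] = [[481, -1200], [160, -399]].

[[481, -1200], [160, -399]]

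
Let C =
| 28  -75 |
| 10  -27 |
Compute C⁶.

tr C = 1 and det C = -6, so the characteristic polynomial is λ² − (1)λ + (-6) with roots 3 and -2.
Eigenvectors give P = [[3, -5], [1, -2]] with P⁻¹ = [[2, -5], [1, -3]], and C = P·diag(3, -2)·P⁻¹.
Then C⁶ = P·diag(729, 64)·P⁻¹ = [[2187, -320], [729, -128]] · [[2, -5], [1, -3]] = [[4054, -9975], [1330, -3261]].

[[4054, -9975], [1330, -3261]]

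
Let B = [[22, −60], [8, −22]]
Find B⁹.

tr B = 0 and det B = −4, so the characteristic polynomial is λ² − (0)λ + (−4) with roots −2 and 2.
Eigenvectors give P = [[−5, −3], [−2, −1]] with P⁻¹ = [[1, −3], [−2, 5]], and B = P·diag(−2, 2)·P⁻¹.
Then B⁹ = P·diag(−512, 512)·P⁻¹ = [[2560, −1536], [1024, −512]] · [[1, −3], [−2, 5]] = [[5632, −15360], [2048, −5632]].

[[5632, −15360], [2048, −5632]]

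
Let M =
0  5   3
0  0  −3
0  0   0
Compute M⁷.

M is strictly triangular, hence nilpotent: M³ = 0, so M⁷ = 0.

[[0, 0, 0], [0, 0, 0], [0, 0, 0]]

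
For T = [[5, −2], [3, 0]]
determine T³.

tr T = 5 and det T = 6, so the characteristic polynomial is λ² − (5)λ + (6) with roots 2 and 3.
Eigenvectors give P = [[−2, −1], [−3, −1]] with P⁻¹ = [[1, −1], [−3, 2]], and T = P·diag(2, 3)·P⁻¹.
Then T³ = P·diag(8, 27)·P⁻¹ = [[−16, −27], [−24, −27]] · [[1, −1], [−3, 2]] = [[65, −38], [57, −30]].

[[65, −38], [57, −30]]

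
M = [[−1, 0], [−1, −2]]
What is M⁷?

[[−1, 0], [−127, −128]]

tr M = −3 and det M = 2, so the characteristic polynomial is λ² − (−3)λ + (2) with roots −2 and −1.
Eigenvectors give P = [[0, −1], [1, 1]] with P⁻¹ = [[1, 1], [−1, 0]], and M = P·diag(−2, −1)·P⁻¹.
Then M⁷ = P·diag(−128, −1)·P⁻¹ = [[0, 1], [−128, −1]] · [[1, 1], [−1, 0]] = [[−1, 0], [−127, −128]].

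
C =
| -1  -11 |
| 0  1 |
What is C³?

[[-1, -11], [0, 1]]

C² = I (check: tr C = 0 and det C = -1), so C³ = C since 3 is odd.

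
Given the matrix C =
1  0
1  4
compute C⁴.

C² = [[1, 0], [5, 16]]
C³ = [[1, 0], [21, 64]]
C⁴ = [[1, 0], [85, 256]]

[[1, 0], [85, 256]]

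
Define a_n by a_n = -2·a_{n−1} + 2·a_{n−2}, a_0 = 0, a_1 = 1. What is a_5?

44

With companion matrix B = [[-2, 2], [1, 0]], [a_n, a_{n−1}]ᵀ = B·[a_{n−1}, a_{n−2}]ᵀ, so [a_5, a_4]ᵀ = B⁴·[a_1, a_0]ᵀ.
B⁴ = [[44, -32], [-16, 12]], giving [a_5, a_4]ᵀ = [[44], [-16]].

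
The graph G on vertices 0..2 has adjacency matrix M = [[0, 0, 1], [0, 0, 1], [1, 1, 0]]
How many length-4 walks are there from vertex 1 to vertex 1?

2

The number of length-4 walks from vertex 1 to vertex 1 is entry (1,1) of M^4, where M is the adjacency matrix.
M^2 = [[1, 1, 0], [1, 1, 0], [0, 0, 2]]
M^3 = [[0, 0, 2], [0, 0, 2], [2, 2, 0]]
M^4 = [[2, 2, 0], [2, 2, 0], [0, 0, 4]]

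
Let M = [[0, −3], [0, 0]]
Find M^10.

[[0, 0], [0, 0]]

M is strictly triangular, hence nilpotent: M^2 = 0, so M^10 = 0.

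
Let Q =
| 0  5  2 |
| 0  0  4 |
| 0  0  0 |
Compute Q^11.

[[0, 0, 0], [0, 0, 0], [0, 0, 0]]

Q is strictly triangular, hence nilpotent: Q^3 = 0, so Q^11 = 0.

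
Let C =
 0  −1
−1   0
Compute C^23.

C² = I (check: tr C = 0 and det C = −1), so C^23 = C since 23 is odd.

[[0, −1], [−1, 0]]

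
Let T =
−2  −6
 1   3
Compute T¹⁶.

[[−2, −6], [1, 3]]

T² = T (a projection; rank 1, trace 1), so T¹⁶ = T.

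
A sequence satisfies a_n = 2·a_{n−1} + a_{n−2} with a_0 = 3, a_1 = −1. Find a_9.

With companion matrix Q = [[2, 1], [1, 0]], [a_n, a_{n−1}]ᵀ = Q·[a_{n−1}, a_{n−2}]ᵀ, so [a_9, a_8]ᵀ = Q⁸·[a_1, a_0]ᵀ.
Q⁸ = [[985, 408], [408, 169]], giving [a_9, a_8]ᵀ = [[239], [99]].

239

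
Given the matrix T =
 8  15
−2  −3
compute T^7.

[[12482, 30885], [−4118, −10167]]

tr T = 5 and det T = 6, so the characteristic polynomial is λ² − (5)λ + (6) with roots 2 and 3.
Eigenvectors give P = [[−5, −3], [2, 1]] with P⁻¹ = [[1, 3], [−2, −5]], and T = P·diag(2, 3)·P⁻¹.
Then T^7 = P·diag(128, 2187)·P⁻¹ = [[−640, −6561], [256, 2187]] · [[1, 3], [−2, −5]] = [[12482, 30885], [−4118, −10167]].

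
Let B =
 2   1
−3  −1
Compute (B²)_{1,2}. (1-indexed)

1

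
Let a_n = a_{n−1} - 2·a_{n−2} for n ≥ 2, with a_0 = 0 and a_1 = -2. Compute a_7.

-14

With companion matrix C = [[1, -2], [1, 0]], [a_n, a_{n−1}]ᵀ = C·[a_{n−1}, a_{n−2}]ᵀ, so [a_7, a_6]ᵀ = C⁶·[a_1, a_0]ᵀ.
C⁶ = [[7, -10], [5, 2]], giving [a_7, a_6]ᵀ = [[-14], [-10]].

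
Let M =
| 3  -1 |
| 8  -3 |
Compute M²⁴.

[[1, 0], [0, 1]]

M² = I (check: tr M = 0 and det M = -1), so M²⁴ = I since 24 is even.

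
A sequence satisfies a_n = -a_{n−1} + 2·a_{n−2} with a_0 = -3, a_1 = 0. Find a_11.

2046

With companion matrix B = [[-1, 2], [1, 0]], [a_n, a_{n−1}]ᵀ = B·[a_{n−1}, a_{n−2}]ᵀ, so [a_11, a_10]ᵀ = B¹⁰·[a_1, a_0]ᵀ.
B¹⁰ = [[683, -682], [-341, 342]], giving [a_11, a_10]ᵀ = [[2046], [-1026]].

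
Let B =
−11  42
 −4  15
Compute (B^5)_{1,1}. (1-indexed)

−1451

tr B = 4 and det B = 3, so the characteristic polynomial is λ² − (4)λ + (3) with roots 1 and 3.
Eigenvectors give P = [[7, 3], [2, 1]] with P⁻¹ = [[1, −3], [−2, 7]], and B = P·diag(1, 3)·P⁻¹.
Then B^5 = P·diag(1, 243)·P⁻¹ = [[7, 729], [2, 243]] · [[1, −3], [−2, 7]] = [[−1451, 5082], [−484, 1695]].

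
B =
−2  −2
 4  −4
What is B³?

[[56, −40], [80, 16]]

B² = [[−4, 12], [−24, 8]]
B³ = [[56, −40], [80, 16]]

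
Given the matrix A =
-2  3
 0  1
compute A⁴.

[[16, -15], [0, 1]]

A² = [[4, -3], [0, 1]]
A³ = [[-8, 9], [0, 1]]
A⁴ = [[16, -15], [0, 1]]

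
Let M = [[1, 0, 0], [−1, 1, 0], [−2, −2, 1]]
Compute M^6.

[[1, 0, 0], [−6, 1, 0], [18, −12, 1]]

M = I + N where N = [[0, 0, 0], [−1, 0, 0], [−2, −2, 0]] is strictly lower-triangular, so N^3 = 0.
(I + N)^6 = I + 6·N + 15·N^2 = [[1, 0, 0], [−6, 1, 0], [18, −12, 1]].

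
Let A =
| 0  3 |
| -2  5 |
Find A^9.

[[-37830, 57513], [-38342, 58025]]

tr A = 5 and det A = 6, so the characteristic polynomial is λ² − (5)λ + (6) with roots 3 and 2.
Eigenvectors give P = [[-1, -3], [-1, -2]] with P⁻¹ = [[2, -3], [-1, 1]], and A = P·diag(3, 2)·P⁻¹.
Then A^9 = P·diag(19683, 512)·P⁻¹ = [[-19683, -1536], [-19683, -1024]] · [[2, -3], [-1, 1]] = [[-37830, 57513], [-38342, 58025]].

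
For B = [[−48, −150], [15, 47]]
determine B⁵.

tr B = −1 and det B = −6, so the characteristic polynomial is λ² − (−1)λ + (−6) with roots −3 and 2.
Eigenvectors give P = [[10, −3], [−3, 1]] with P⁻¹ = [[1, 3], [3, 10]], and B = P·diag(−3, 2)·P⁻¹.
Then B⁵ = P·diag(−243, 32)·P⁻¹ = [[−2430, −96], [729, 32]] · [[1, 3], [3, 10]] = [[−2718, −8250], [825, 2507]].

[[−2718, −8250], [825, 2507]]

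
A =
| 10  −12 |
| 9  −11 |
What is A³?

[[28, −36], [27, −35]]

tr A = −1 and det A = −2, so the characteristic polynomial is λ² − (−1)λ + (−2) with roots −2 and 1.
Eigenvectors give P = [[1, 4], [1, 3]] with P⁻¹ = [[−3, 4], [1, −1]], and A = P·diag(−2, 1)·P⁻¹.
Then A³ = P·diag(−8, 1)·P⁻¹ = [[−8, 4], [−8, 3]] · [[−3, 4], [1, −1]] = [[28, −36], [27, −35]].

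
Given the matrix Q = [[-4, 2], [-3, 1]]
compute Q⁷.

tr Q = -3 and det Q = 2, so the characteristic polynomial is λ² − (-3)λ + (2) with roots -1 and -2.
Eigenvectors give P = [[-2, 1], [-3, 1]] with P⁻¹ = [[1, -1], [3, -2]], and Q = P·diag(-1, -2)·P⁻¹.
Then Q⁷ = P·diag(-1, -128)·P⁻¹ = [[2, -128], [3, -128]] · [[1, -1], [3, -2]] = [[-382, 254], [-381, 253]].

[[-382, 254], [-381, 253]]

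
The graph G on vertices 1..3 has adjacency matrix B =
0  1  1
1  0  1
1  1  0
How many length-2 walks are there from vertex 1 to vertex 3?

1

The number of length-2 walks from vertex 1 to vertex 3 is entry (1,3) of B^2, where B is the adjacency matrix.
B^2 = [[2, 1, 1], [1, 2, 1], [1, 1, 2]]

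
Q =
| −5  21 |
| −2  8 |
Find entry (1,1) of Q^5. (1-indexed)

tr Q = 3 and det Q = 2, so the characteristic polynomial is λ² − (3)λ + (2) with roots 1 and 2.
Eigenvectors give P = [[7, 3], [2, 1]] with P⁻¹ = [[1, −3], [−2, 7]], and Q = P·diag(1, 2)·P⁻¹.
Then Q^5 = P·diag(1, 32)·P⁻¹ = [[7, 96], [2, 32]] · [[1, −3], [−2, 7]] = [[−185, 651], [−62, 218]].

−185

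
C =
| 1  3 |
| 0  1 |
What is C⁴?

C = I + N where N = [[0, 3], [0, 0]] is strictly upper-triangular, so N² = 0.
(I + N)⁴ = I + 4·N = [[1, 12], [0, 1]].

[[1, 12], [0, 1]]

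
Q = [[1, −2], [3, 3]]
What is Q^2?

[[−5, −8], [12, 3]]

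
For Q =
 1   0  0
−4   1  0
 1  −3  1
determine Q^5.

Q = I + N where N = [[0, 0, 0], [−4, 0, 0], [1, −3, 0]] is strictly lower-triangular, so N^3 = 0.
(I + N)^5 = I + 5·N + 10·N^2 = [[1, 0, 0], [−20, 1, 0], [125, −15, 1]].

[[1, 0, 0], [−20, 1, 0], [125, −15, 1]]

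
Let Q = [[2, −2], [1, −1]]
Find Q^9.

Q² = Q (a projection; rank 1, trace 1), so Q^9 = Q.

[[2, −2], [1, −1]]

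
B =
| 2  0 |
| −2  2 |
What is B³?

B² = [[4, 0], [−8, 4]]
B³ = [[8, 0], [−24, 8]]

[[8, 0], [−24, 8]]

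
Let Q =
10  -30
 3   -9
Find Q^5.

Q² = Q (a projection; rank 1, trace 1), so Q^5 = Q.

[[10, -30], [3, -9]]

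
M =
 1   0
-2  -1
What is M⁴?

[[1, 0], [0, 1]]

M² = [[1, 0], [0, 1]]
M³ = [[1, 0], [-2, -1]]
M⁴ = [[1, 0], [0, 1]]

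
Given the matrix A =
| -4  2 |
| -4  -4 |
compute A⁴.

[[-448, -256], [512, -448]]

A² = [[8, -16], [32, 8]]
A³ = [[32, 80], [-160, 32]]
A⁴ = [[-448, -256], [512, -448]]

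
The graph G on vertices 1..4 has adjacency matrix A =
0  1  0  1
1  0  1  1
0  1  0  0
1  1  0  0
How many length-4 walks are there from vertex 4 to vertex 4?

The number of length-4 walks from vertex 4 to vertex 4 is entry (4,4) of A^4, where A is the adjacency matrix.
A^2 = [[2, 1, 1, 1], [1, 3, 0, 1], [1, 0, 1, 1], [1, 1, 1, 2]]
A^3 = [[2, 4, 1, 3], [4, 2, 3, 4], [1, 3, 0, 1], [3, 4, 1, 2]]
A^4 = [[7, 6, 4, 6], [6, 11, 2, 6], [4, 2, 3, 4], [6, 6, 4, 7]]

7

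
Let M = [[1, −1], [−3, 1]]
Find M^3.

M^2 = [[4, −2], [−6, 4]]
M^3 = [[10, −6], [−18, 10]]

[[10, −6], [−18, 10]]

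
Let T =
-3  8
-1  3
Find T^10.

T² = I (check: tr T = 0 and det T = -1), so T^10 = I since 10 is even.

[[1, 0], [0, 1]]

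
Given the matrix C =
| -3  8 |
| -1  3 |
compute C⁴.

C² = I (check: tr C = 0 and det C = -1), so C⁴ = I since 4 is even.

[[1, 0], [0, 1]]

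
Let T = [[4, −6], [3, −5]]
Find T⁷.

[[130, −258], [129, −257]]

tr T = −1 and det T = −2, so the characteristic polynomial is λ² − (−1)λ + (−2) with roots −2 and 1.
Eigenvectors give P = [[−1, 2], [−1, 1]] with P⁻¹ = [[1, −2], [1, −1]], and T = P·diag(−2, 1)·P⁻¹.
Then T⁷ = P·diag(−128, 1)·P⁻¹ = [[128, 2], [128, 1]] · [[1, −2], [1, −1]] = [[130, −258], [129, −257]].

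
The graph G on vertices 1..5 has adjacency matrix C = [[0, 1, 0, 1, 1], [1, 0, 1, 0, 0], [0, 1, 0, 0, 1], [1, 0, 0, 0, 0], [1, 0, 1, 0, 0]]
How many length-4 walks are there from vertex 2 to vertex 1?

The number of length-4 walks from vertex 2 to vertex 1 is entry (2,1) of C⁴, where C is the adjacency matrix.
C² = [[3, 0, 2, 0, 0], [0, 2, 0, 1, 2], [2, 0, 2, 0, 0], [0, 1, 0, 1, 1], [0, 2, 0, 1, 2]]
C³ = [[0, 5, 0, 3, 5], [5, 0, 4, 0, 0], [0, 4, 0, 2, 4], [3, 0, 2, 0, 0], [5, 0, 4, 0, 0]]
C⁴ = [[13, 0, 10, 0, 0], [0, 9, 0, 5, 9], [10, 0, 8, 0, 0], [0, 5, 0, 3, 5], [0, 9, 0, 5, 9]]

0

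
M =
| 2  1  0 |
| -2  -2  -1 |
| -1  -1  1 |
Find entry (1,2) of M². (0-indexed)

1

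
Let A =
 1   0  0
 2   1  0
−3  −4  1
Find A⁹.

A = I + N where N = [[0, 0, 0], [2, 0, 0], [−3, −4, 0]] is strictly lower-triangular, so N³ = 0.
(I + N)⁹ = I + 9·N + 36·N² = [[1, 0, 0], [18, 1, 0], [−315, −36, 1]].

[[1, 0, 0], [18, 1, 0], [−315, −36, 1]]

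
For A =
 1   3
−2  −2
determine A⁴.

[[19, 21], [−14, −2]]

A² = [[−5, −3], [2, −2]]
A³ = [[1, −9], [6, 10]]
A⁴ = [[19, 21], [−14, −2]]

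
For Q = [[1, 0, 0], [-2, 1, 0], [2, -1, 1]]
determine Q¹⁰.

Q = I + N where N = [[0, 0, 0], [-2, 0, 0], [2, -1, 0]] is strictly lower-triangular, so N³ = 0.
(I + N)¹⁰ = I + 10·N + 45·N² = [[1, 0, 0], [-20, 1, 0], [110, -10, 1]].

[[1, 0, 0], [-20, 1, 0], [110, -10, 1]]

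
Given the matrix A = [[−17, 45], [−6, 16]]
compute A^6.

tr A = −1 and det A = −2, so the characteristic polynomial is λ² − (−1)λ + (−2) with roots 1 and −2.
Eigenvectors give P = [[5, −3], [2, −1]] with P⁻¹ = [[−1, 3], [−2, 5]], and A = P·diag(1, −2)·P⁻¹.
Then A^6 = P·diag(1, 64)·P⁻¹ = [[5, −192], [2, −64]] · [[−1, 3], [−2, 5]] = [[379, −945], [126, −314]].

[[379, −945], [126, −314]]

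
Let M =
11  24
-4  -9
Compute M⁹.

tr M = 2 and det M = -3, so the characteristic polynomial is λ² − (2)λ + (-3) with roots 3 and -1.
Eigenvectors give P = [[3, -2], [-1, 1]] with P⁻¹ = [[1, 2], [1, 3]], and M = P·diag(3, -1)·P⁻¹.
Then M⁹ = P·diag(19683, -1)·P⁻¹ = [[59049, 2], [-19683, -1]] · [[1, 2], [1, 3]] = [[59051, 118104], [-19684, -39369]].

[[59051, 118104], [-19684, -39369]]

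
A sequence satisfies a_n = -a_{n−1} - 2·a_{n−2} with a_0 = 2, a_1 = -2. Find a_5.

-10

With companion matrix M = [[-1, -2], [1, 0]], [a_n, a_{n−1}]ᵀ = M·[a_{n−1}, a_{n−2}]ᵀ, so [a_5, a_4]ᵀ = M⁴·[a_1, a_0]ᵀ.
M⁴ = [[-1, -6], [3, 2]], giving [a_5, a_4]ᵀ = [[-10], [-2]].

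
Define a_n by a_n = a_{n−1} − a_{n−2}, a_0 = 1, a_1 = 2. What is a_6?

1

With companion matrix T = [[1, −1], [1, 0]], [a_n, a_{n−1}]ᵀ = T·[a_{n−1}, a_{n−2}]ᵀ, so [a_6, a_5]ᵀ = T⁵·[a_1, a_0]ᵀ.
T⁵ = [[0, 1], [−1, 1]], giving [a_6, a_5]ᵀ = [[1], [−1]].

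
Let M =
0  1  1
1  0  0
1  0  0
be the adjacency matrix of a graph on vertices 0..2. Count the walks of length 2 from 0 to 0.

The number of length-2 walks from vertex 0 to vertex 0 is entry (0,0) of M², where M is the adjacency matrix.
M² = [[2, 0, 0], [0, 1, 1], [0, 1, 1]]

2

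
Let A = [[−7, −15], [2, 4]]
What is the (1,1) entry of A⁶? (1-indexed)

tr A = −3 and det A = 2, so the characteristic polynomial is λ² − (−3)λ + (2) with roots −2 and −1.
Eigenvectors give P = [[−3, −5], [1, 2]] with P⁻¹ = [[−2, −5], [1, 3]], and A = P·diag(−2, −1)·P⁻¹.
Then A⁶ = P·diag(64, 1)·P⁻¹ = [[−192, −5], [64, 2]] · [[−2, −5], [1, 3]] = [[379, 945], [−126, −314]].

379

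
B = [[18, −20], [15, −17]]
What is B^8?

tr B = 1 and det B = −6, so the characteristic polynomial is λ² − (1)λ + (−6) with roots −2 and 3.
Eigenvectors give P = [[1, 4], [1, 3]] with P⁻¹ = [[−3, 4], [1, −1]], and B = P·diag(−2, 3)·P⁻¹.
Then B^8 = P·diag(256, 6561)·P⁻¹ = [[256, 26244], [256, 19683]] · [[−3, 4], [1, −1]] = [[25476, −25220], [18915, −18659]].

[[25476, −25220], [18915, −18659]]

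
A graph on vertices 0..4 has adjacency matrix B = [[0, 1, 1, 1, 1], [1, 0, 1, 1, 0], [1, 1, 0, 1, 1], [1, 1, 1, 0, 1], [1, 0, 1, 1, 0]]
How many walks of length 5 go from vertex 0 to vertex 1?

124

The number of length-5 walks from vertex 0 to vertex 1 is entry (0,1) of B⁵, where B is the adjacency matrix.
B² = [[4, 2, 3, 3, 2], [2, 3, 2, 2, 3], [3, 2, 4, 3, 2], [3, 2, 3, 4, 2], [2, 3, 2, 2, 3]]
B³ = [[10, 10, 11, 11, 10], [10, 6, 10, 10, 6], [11, 10, 10, 11, 10], [11, 10, 11, 10, 10], [10, 6, 10, 10, 6]]
B⁴ = [[42, 32, 41, 41, 32], [32, 30, 32, 32, 30], [41, 32, 42, 41, 32], [41, 32, 41, 42, 32], [32, 30, 32, 32, 30]]
B⁵ = [[146, 124, 147, 147, 124], [124, 96, 124, 124, 96], [147, 124, 146, 147, 124], [147, 124, 147, 146, 124], [124, 96, 124, 124, 96]]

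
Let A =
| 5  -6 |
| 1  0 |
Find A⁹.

tr A = 5 and det A = 6, so the characteristic polynomial is λ² − (5)λ + (6) with roots 3 and 2.
Eigenvectors give P = [[3, -2], [1, -1]] with P⁻¹ = [[1, -2], [1, -3]], and A = P·diag(3, 2)·P⁻¹.
Then A⁹ = P·diag(19683, 512)·P⁻¹ = [[59049, -1024], [19683, -512]] · [[1, -2], [1, -3]] = [[58025, -115026], [19171, -37830]].

[[58025, -115026], [19171, -37830]]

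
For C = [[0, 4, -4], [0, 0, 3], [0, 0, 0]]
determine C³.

C is strictly triangular, hence nilpotent: C³ = 0, so C³ = 0.

[[0, 0, 0], [0, 0, 0], [0, 0, 0]]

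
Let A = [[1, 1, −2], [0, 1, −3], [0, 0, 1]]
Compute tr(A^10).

A = I + N where N = [[0, 1, −2], [0, 0, −3], [0, 0, 0]] is strictly upper-triangular, so N^3 = 0.
(I + N)^10 = I + 10·N + 45·N^2 = [[1, 10, −155], [0, 1, −30], [0, 0, 1]].

3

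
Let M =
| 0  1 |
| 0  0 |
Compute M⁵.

M is strictly triangular, hence nilpotent: M² = 0, so M⁵ = 0.

[[0, 0], [0, 0]]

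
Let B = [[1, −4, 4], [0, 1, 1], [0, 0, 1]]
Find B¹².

B = I + N where N = [[0, −4, 4], [0, 0, 1], [0, 0, 0]] is strictly upper-triangular, so N³ = 0.
(I + N)¹² = I + 12·N + 66·N² = [[1, −48, −216], [0, 1, 12], [0, 0, 1]].

[[1, −48, −216], [0, 1, 12], [0, 0, 1]]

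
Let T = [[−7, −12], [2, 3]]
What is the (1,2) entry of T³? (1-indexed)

−156

tr T = −4 and det T = 3, so the characteristic polynomial is λ² − (−4)λ + (3) with roots −1 and −3.
Eigenvectors give P = [[2, −3], [−1, 1]] with P⁻¹ = [[−1, −3], [−1, −2]], and T = P·diag(−1, −3)·P⁻¹.
Then T³ = P·diag(−1, −27)·P⁻¹ = [[−2, 81], [1, −27]] · [[−1, −3], [−1, −2]] = [[−79, −156], [26, 51]].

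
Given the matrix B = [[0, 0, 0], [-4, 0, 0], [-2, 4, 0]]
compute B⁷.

[[0, 0, 0], [0, 0, 0], [0, 0, 0]]

B is strictly triangular, hence nilpotent: B³ = 0, so B⁷ = 0.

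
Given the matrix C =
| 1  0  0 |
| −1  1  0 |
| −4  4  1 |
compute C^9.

C = I + N where N = [[0, 0, 0], [−1, 0, 0], [−4, 4, 0]] is strictly lower-triangular, so N^3 = 0.
(I + N)^9 = I + 9·N + 36·N^2 = [[1, 0, 0], [−9, 1, 0], [−180, 36, 1]].

[[1, 0, 0], [−9, 1, 0], [−180, 36, 1]]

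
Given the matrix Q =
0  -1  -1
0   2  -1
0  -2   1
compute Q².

[[0, 0, 0], [0, 6, -3], [0, -6, 3]]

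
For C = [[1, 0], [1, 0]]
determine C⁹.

C² = C (a projection; rank 1, trace 1), so C⁹ = C.

[[1, 0], [1, 0]]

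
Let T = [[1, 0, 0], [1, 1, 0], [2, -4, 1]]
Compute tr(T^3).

T = I + N where N = [[0, 0, 0], [1, 0, 0], [2, -4, 0]] is strictly lower-triangular, so N^3 = 0.
(I + N)^3 = I + 3·N + 3·N^2 = [[1, 0, 0], [3, 1, 0], [-6, -12, 1]].

3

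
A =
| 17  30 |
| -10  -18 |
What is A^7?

tr A = -1 and det A = -6, so the characteristic polynomial is λ² − (-1)λ + (-6) with roots 2 and -3.
Eigenvectors give P = [[2, 3], [-1, -2]] with P⁻¹ = [[2, 3], [-1, -2]], and A = P·diag(2, -3)·P⁻¹.
Then A^7 = P·diag(128, -2187)·P⁻¹ = [[256, -6561], [-128, 4374]] · [[2, 3], [-1, -2]] = [[7073, 13890], [-4630, -9132]].

[[7073, 13890], [-4630, -9132]]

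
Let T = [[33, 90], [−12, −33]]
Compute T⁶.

[[729, 0], [0, 729]]

tr T = 0 and det T = −9, so the characteristic polynomial is λ² − (0)λ + (−9) with roots −3 and 3.
Eigenvectors give P = [[−5, −3], [2, 1]] with P⁻¹ = [[1, 3], [−2, −5]], and T = P·diag(−3, 3)·P⁻¹.
Then T⁶ = P·diag(729, 729)·P⁻¹ = [[−3645, −2187], [1458, 729]] · [[1, 3], [−2, −5]] = [[729, 0], [0, 729]].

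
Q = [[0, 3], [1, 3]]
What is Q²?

[[3, 9], [3, 12]]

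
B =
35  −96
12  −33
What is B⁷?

[[19691, −52512], [6564, −17505]]

tr B = 2 and det B = −3, so the characteristic polynomial is λ² − (2)λ + (−3) with roots 3 and −1.
Eigenvectors give P = [[3, −8], [1, −3]] with P⁻¹ = [[3, −8], [1, −3]], and B = P·diag(3, −1)·P⁻¹.
Then B⁷ = P·diag(2187, −1)·P⁻¹ = [[6561, 8], [2187, 3]] · [[3, −8], [1, −3]] = [[19691, −52512], [6564, −17505]].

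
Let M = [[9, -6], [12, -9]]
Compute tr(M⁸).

13122

tr M = 0 and det M = -9, so the characteristic polynomial is λ² − (0)λ + (-9) with roots 3 and -3.
Eigenvectors give P = [[1, 1], [1, 2]] with P⁻¹ = [[2, -1], [-1, 1]], and M = P·diag(3, -3)·P⁻¹.
Then M⁸ = P·diag(6561, 6561)·P⁻¹ = [[6561, 6561], [6561, 13122]] · [[2, -1], [-1, 1]] = [[6561, 0], [0, 6561]].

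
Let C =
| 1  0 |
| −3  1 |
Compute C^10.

C = I + N where N = [[0, 0], [−3, 0]] is strictly lower-triangular, so N^2 = 0.
(I + N)^10 = I + 10·N = [[1, 0], [−30, 1]].

[[1, 0], [−30, 1]]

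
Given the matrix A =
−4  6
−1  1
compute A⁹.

tr A = −3 and det A = 2, so the characteristic polynomial is λ² − (−3)λ + (2) with roots −2 and −1.
Eigenvectors give P = [[3, −2], [1, −1]] with P⁻¹ = [[1, −2], [1, −3]], and A = P·diag(−2, −1)·P⁻¹.
Then A⁹ = P·diag(−512, −1)·P⁻¹ = [[−1536, 2], [−512, 1]] · [[1, −2], [1, −3]] = [[−1534, 3066], [−511, 1021]].

[[−1534, 3066], [−511, 1021]]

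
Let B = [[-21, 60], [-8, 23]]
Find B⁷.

tr B = 2 and det B = -3, so the characteristic polynomial is λ² − (2)λ + (-3) with roots 3 and -1.
Eigenvectors give P = [[5, -3], [2, -1]] with P⁻¹ = [[-1, 3], [-2, 5]], and B = P·diag(3, -1)·P⁻¹.
Then B⁷ = P·diag(2187, -1)·P⁻¹ = [[10935, 3], [4374, 1]] · [[-1, 3], [-2, 5]] = [[-10941, 32820], [-4376, 13127]].

[[-10941, 32820], [-4376, 13127]]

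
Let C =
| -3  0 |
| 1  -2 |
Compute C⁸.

tr C = -5 and det C = 6, so the characteristic polynomial is λ² − (-5)λ + (6) with roots -3 and -2.
Eigenvectors give P = [[-1, 0], [1, 1]] with P⁻¹ = [[-1, 0], [1, 1]], and C = P·diag(-3, -2)·P⁻¹.
Then C⁸ = P·diag(6561, 256)·P⁻¹ = [[-6561, 0], [6561, 256]] · [[-1, 0], [1, 1]] = [[6561, 0], [-6305, 256]].

[[6561, 0], [-6305, 256]]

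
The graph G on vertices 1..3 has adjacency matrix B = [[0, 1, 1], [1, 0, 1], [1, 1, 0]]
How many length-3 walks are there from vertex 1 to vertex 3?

3

The number of length-3 walks from vertex 1 to vertex 3 is entry (1,3) of B³, where B is the adjacency matrix.
B² = [[2, 1, 1], [1, 2, 1], [1, 1, 2]]
B³ = [[2, 3, 3], [3, 2, 3], [3, 3, 2]]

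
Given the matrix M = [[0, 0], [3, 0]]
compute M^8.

[[0, 0], [0, 0]]

M is strictly triangular, hence nilpotent: M^2 = 0, so M^8 = 0.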